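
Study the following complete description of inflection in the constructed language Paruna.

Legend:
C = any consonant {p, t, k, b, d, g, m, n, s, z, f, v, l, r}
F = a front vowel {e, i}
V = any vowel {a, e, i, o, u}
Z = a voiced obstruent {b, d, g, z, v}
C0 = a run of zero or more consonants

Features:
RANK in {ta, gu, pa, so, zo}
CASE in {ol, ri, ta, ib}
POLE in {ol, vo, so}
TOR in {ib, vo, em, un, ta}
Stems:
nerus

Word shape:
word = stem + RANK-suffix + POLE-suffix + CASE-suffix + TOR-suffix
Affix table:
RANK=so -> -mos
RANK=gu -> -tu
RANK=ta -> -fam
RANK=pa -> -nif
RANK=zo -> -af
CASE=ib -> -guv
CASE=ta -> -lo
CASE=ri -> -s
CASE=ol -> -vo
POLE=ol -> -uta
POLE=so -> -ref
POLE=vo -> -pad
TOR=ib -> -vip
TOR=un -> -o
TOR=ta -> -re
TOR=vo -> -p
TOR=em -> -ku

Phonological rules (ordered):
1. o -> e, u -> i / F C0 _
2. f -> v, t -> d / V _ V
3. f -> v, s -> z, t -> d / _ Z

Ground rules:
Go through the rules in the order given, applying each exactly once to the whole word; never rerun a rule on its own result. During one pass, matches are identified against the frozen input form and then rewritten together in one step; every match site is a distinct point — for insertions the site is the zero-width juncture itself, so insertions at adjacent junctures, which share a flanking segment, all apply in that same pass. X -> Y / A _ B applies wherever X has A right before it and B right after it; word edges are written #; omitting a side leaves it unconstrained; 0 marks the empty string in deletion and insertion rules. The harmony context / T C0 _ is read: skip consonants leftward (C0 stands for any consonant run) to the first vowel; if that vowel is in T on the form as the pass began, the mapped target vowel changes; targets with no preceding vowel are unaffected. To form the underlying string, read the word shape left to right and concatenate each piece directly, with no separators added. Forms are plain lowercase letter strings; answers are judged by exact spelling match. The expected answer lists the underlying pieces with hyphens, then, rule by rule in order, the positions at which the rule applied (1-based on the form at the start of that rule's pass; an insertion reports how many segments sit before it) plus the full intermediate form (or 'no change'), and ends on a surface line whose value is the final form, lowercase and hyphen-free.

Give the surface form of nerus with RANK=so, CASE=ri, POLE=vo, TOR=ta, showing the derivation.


underlying: nerus-mos-pad-s-re
1. o -> e, u -> i / F C0 _: fires at position(s) 4: nerismospadsre
2. f -> v, t -> d / V _ V: no change
3. f -> v, s -> z, t -> d / _ Z: no change
surface: nerismospadsre


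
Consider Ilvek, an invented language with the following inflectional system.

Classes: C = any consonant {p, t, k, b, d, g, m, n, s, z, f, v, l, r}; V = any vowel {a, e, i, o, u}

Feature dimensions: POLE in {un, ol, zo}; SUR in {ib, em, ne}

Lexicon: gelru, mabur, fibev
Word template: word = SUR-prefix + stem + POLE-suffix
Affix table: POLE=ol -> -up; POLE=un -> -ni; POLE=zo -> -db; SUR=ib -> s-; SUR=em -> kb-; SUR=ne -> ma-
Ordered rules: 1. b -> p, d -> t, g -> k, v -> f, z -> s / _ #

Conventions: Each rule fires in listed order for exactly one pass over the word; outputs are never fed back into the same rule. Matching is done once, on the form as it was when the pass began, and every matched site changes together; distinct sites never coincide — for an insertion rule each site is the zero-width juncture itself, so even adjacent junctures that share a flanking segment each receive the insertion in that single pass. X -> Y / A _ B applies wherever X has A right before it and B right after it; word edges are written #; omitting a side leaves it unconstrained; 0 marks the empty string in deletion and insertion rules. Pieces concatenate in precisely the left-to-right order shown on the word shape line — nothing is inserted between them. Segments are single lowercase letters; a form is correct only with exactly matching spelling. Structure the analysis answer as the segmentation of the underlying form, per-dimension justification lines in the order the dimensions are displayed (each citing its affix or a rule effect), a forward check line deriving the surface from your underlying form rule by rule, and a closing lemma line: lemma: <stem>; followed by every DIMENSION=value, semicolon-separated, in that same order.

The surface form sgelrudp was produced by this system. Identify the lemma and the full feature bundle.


underlying: s-gelru-db
POLE=zo - signalled by the affix -db
SUR=ib - signalled by the affix s-
check: sgelrudb -> sgelrudp
lemma: gelru; POLE=zo; SUR=ib


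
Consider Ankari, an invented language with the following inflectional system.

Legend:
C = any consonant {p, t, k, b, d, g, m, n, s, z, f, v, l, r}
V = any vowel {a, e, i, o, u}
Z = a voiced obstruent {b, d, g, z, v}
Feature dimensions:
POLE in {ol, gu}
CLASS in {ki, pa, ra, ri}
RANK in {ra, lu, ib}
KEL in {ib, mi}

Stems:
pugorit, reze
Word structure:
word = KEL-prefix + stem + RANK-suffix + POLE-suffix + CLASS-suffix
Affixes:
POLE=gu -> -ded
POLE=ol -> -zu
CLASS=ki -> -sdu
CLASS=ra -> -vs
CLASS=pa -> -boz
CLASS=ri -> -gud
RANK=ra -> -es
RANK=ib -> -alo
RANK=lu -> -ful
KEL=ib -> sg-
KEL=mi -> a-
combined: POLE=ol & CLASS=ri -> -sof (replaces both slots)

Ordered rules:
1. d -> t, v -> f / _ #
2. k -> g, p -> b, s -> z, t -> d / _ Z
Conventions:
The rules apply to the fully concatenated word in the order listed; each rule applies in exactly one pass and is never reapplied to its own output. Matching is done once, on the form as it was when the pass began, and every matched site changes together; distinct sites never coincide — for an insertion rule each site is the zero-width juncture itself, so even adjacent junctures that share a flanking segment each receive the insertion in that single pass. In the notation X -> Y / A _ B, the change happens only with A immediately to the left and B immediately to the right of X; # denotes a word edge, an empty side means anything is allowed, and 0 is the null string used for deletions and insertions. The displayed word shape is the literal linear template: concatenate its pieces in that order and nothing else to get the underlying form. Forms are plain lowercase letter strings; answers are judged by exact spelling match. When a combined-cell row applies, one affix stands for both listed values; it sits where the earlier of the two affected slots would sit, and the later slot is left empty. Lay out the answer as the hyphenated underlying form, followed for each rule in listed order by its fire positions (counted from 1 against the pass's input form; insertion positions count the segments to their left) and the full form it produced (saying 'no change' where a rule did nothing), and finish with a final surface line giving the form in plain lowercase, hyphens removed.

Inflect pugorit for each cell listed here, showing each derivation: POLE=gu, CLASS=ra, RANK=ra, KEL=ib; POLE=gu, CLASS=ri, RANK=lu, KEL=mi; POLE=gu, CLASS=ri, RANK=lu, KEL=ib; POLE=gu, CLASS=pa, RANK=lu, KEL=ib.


cell POLE=gu, CLASS=ra, RANK=ra, KEL=ib:
underlying: sg-pugorit-es-ded-vs
1. d -> t, v -> f / _ #: no change
2. k -> g, p -> b, s -> z, t -> d / _ Z: fires at position(s) 1, 11: zgpugoritezdedvs
surface: zgpugoritezdedvs

cell POLE=gu, CLASS=ri, RANK=lu, KEL=mi:
underlying: a-pugorit-ful-ded-gud
1. d -> t, v -> f / _ #: fires at position(s) 17: apugoritfuldedgut
2. k -> g, p -> b, s -> z, t -> d / _ Z: no change
surface: apugoritfuldedgut

cell POLE=gu, CLASS=ri, RANK=lu, KEL=ib:
underlying: sg-pugorit-ful-ded-gud
1. d -> t, v -> f / _ #: fires at position(s) 18: sgpugoritfuldedgut
2. k -> g, p -> b, s -> z, t -> d / _ Z: fires at position(s) 1: zgpugoritfuldedgut
surface: zgpugoritfuldedgut

cell POLE=gu, CLASS=pa, RANK=lu, KEL=ib:
underlying: sg-pugorit-ful-ded-boz
1. d -> t, v -> f / _ #: no change
2. k -> g, p -> b, s -> z, t -> d / _ Z: fires at position(s) 1: zgpugoritfuldedboz
surface: zgpugoritfuldedboz


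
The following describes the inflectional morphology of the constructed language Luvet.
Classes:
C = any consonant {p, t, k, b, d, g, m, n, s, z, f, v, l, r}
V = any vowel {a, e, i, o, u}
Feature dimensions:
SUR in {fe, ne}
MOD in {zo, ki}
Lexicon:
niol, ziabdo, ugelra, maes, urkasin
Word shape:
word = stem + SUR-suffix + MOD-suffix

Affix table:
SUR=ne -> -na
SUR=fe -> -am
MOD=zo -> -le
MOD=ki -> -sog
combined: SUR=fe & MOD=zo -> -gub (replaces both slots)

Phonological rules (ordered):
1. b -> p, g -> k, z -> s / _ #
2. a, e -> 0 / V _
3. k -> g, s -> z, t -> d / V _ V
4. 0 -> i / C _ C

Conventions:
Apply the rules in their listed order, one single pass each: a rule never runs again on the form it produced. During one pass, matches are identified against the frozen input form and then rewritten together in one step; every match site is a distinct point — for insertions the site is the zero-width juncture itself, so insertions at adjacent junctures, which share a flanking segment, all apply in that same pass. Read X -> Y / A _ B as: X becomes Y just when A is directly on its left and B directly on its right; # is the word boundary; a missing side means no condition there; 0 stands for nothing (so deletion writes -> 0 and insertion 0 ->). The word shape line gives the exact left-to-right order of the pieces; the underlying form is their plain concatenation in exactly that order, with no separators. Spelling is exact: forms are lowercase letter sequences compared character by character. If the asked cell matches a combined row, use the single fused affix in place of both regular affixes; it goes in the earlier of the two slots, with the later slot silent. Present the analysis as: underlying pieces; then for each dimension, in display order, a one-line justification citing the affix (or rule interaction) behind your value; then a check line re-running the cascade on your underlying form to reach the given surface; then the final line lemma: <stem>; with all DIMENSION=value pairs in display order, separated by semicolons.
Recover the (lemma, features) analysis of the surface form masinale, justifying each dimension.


underlying: maes-na-le
SUR=ne - signalled by the affix -na
MOD=zo - signalled by the affix -le
check: maesnale -> maesnale -> masnale -> masnale -> masinale
lemma: maes; SUR=ne; MOD=zo


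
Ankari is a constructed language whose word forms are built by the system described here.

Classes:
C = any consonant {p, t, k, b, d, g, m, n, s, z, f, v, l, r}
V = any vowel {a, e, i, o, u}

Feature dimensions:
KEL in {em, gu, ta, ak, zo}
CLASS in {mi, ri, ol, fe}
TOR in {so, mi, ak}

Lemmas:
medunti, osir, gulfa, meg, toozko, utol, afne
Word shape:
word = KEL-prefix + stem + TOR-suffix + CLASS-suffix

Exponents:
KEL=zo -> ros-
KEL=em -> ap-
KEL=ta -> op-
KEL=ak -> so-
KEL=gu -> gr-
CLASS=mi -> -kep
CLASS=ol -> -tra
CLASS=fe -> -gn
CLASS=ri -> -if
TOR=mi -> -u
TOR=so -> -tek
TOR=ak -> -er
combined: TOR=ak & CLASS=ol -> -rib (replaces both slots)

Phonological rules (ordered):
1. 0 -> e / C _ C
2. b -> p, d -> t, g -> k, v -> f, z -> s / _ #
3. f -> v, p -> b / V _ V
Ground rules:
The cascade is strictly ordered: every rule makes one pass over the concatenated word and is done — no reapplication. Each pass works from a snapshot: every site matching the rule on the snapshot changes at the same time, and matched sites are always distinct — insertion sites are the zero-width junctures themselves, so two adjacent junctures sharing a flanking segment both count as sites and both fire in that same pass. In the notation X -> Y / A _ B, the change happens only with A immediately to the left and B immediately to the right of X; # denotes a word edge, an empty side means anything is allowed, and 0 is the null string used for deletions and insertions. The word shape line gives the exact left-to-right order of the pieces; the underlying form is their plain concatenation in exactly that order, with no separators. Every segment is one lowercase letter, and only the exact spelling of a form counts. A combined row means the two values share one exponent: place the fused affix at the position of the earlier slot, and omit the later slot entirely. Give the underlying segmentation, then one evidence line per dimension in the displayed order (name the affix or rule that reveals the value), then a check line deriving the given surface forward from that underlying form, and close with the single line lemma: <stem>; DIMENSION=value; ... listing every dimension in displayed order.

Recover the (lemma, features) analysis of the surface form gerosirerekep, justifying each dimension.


underlying: gr-osir-er-kep
KEL=gu - signalled by the affix gr-
CLASS=mi - signalled by the affix -kep
TOR=ak - signalled by the affix -er
check: grosirerkep -> gerosirerekep -> gerosirerekep -> gerosirerekep
lemma: osir; KEL=gu; CLASS=mi; TOR=ak


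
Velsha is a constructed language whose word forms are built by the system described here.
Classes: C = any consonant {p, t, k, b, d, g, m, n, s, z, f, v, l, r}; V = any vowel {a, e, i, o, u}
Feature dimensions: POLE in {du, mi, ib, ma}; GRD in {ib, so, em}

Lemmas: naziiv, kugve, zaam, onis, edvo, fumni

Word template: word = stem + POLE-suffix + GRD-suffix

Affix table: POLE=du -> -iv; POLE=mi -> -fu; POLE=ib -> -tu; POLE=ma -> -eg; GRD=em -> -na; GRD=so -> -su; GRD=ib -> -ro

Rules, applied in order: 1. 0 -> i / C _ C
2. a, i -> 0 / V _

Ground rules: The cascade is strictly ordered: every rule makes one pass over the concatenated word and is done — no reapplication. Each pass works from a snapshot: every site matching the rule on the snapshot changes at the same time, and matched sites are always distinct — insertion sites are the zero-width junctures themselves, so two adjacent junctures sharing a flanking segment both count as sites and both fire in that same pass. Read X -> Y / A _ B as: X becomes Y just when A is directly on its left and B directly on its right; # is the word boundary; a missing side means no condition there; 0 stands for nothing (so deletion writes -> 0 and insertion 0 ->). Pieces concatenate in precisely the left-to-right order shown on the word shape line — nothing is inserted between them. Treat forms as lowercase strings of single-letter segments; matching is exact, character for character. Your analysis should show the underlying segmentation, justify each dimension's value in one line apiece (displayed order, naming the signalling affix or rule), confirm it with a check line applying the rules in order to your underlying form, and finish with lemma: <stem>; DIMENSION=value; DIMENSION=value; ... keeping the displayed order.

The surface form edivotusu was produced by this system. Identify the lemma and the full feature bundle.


underlying: edvo-tu-su
POLE=ib - signalled by the affix -tu
GRD=so - signalled by the affix -su
check: edvotusu -> edivotusu -> edivotusu
lemma: edvo; POLE=ib; GRD=so


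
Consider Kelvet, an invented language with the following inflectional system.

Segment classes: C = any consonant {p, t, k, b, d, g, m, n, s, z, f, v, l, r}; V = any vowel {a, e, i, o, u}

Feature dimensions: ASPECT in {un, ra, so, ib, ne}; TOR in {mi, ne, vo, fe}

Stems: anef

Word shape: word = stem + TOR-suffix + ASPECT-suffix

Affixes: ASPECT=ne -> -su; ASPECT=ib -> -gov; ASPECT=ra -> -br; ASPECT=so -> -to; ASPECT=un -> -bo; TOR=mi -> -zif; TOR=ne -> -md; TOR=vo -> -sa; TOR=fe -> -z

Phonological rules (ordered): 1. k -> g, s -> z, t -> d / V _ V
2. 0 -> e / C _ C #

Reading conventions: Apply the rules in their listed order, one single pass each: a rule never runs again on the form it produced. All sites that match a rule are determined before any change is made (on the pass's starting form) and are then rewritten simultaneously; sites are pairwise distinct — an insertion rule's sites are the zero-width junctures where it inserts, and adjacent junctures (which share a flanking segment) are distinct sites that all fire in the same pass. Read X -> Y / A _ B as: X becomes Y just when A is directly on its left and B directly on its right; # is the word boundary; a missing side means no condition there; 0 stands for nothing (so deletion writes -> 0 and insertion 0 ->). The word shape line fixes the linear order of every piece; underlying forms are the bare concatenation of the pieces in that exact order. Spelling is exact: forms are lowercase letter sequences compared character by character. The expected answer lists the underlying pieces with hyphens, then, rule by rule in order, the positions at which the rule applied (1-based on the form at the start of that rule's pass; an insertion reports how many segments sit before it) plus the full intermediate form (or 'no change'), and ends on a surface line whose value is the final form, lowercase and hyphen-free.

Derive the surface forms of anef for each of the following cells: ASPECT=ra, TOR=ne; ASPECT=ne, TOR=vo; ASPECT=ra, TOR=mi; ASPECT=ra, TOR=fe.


cell ASPECT=ra, TOR=ne:
underlying: anef-md-br
1. k -> g, s -> z, t -> d / V _ V: no change
2. 0 -> e / C _ C #: inserts after position(s) 7: anefmdber
surface: anefmdber

cell ASPECT=ne, TOR=vo:
underlying: anef-sa-su
1. k -> g, s -> z, t -> d / V _ V: fires at position(s) 7: anefsazu
2. 0 -> e / C _ C #: no change
surface: anefsazu

cell ASPECT=ra, TOR=mi:
underlying: anef-zif-br
1. k -> g, s -> z, t -> d / V _ V: no change
2. 0 -> e / C _ C #: inserts after position(s) 8: anefzifber
surface: anefzifber

cell ASPECT=ra, TOR=fe:
underlying: anef-z-br
1. k -> g, s -> z, t -> d / V _ V: no change
2. 0 -> e / C _ C #: inserts after position(s) 6: anefzber
surface: anefzber


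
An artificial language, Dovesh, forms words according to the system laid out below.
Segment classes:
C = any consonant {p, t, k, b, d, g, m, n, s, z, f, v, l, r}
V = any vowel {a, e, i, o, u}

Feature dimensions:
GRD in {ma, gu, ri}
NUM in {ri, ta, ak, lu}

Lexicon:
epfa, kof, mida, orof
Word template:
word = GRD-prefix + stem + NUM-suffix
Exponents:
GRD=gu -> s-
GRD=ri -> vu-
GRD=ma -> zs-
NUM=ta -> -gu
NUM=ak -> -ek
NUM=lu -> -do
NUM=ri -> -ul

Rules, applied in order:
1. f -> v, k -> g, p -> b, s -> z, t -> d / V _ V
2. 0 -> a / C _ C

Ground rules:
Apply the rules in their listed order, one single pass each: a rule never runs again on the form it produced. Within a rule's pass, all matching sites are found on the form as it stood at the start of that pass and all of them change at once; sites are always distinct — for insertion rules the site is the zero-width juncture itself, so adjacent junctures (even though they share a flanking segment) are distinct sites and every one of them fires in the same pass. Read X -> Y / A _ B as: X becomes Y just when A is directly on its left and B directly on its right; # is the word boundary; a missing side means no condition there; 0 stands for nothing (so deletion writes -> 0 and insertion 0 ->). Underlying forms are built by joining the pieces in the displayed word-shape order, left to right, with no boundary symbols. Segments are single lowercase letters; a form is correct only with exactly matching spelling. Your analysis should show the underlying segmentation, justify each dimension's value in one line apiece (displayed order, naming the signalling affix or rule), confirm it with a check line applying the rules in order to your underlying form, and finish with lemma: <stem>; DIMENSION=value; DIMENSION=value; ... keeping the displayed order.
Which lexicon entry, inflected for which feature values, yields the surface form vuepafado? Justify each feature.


underlying: vu-epfa-do
GRD=ri - signalled by the affix vu-
NUM=lu - signalled by the affix -do
check: vuepfado -> vuepfado -> vuepafado
lemma: epfa; GRD=ri; NUM=lu


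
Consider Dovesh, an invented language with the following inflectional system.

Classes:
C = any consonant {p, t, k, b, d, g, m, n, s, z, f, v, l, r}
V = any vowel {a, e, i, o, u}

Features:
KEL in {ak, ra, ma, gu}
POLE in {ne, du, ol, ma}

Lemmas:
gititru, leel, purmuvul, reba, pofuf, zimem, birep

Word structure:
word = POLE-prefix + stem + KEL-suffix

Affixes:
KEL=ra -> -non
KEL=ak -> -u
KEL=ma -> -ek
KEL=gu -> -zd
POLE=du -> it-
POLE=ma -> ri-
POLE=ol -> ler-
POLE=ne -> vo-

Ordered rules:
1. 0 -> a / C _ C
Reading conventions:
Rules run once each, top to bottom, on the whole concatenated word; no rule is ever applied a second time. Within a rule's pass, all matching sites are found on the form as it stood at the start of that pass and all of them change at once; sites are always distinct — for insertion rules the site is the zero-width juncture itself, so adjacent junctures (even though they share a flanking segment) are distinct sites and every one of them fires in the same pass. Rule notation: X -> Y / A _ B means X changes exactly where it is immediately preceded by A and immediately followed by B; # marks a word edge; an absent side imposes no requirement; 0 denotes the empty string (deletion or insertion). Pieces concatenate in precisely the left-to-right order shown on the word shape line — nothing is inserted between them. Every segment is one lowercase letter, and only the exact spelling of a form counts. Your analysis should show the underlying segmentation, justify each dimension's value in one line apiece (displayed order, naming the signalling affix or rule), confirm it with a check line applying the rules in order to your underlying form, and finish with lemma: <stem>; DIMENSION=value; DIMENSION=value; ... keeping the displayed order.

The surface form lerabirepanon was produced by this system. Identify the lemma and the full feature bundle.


underlying: ler-birep-non
KEL=ra - signalled by the affix -non
POLE=ol - signalled by the affix ler-
check: lerbirepnon -> lerabirepanon
lemma: birep; KEL=ra; POLE=ol


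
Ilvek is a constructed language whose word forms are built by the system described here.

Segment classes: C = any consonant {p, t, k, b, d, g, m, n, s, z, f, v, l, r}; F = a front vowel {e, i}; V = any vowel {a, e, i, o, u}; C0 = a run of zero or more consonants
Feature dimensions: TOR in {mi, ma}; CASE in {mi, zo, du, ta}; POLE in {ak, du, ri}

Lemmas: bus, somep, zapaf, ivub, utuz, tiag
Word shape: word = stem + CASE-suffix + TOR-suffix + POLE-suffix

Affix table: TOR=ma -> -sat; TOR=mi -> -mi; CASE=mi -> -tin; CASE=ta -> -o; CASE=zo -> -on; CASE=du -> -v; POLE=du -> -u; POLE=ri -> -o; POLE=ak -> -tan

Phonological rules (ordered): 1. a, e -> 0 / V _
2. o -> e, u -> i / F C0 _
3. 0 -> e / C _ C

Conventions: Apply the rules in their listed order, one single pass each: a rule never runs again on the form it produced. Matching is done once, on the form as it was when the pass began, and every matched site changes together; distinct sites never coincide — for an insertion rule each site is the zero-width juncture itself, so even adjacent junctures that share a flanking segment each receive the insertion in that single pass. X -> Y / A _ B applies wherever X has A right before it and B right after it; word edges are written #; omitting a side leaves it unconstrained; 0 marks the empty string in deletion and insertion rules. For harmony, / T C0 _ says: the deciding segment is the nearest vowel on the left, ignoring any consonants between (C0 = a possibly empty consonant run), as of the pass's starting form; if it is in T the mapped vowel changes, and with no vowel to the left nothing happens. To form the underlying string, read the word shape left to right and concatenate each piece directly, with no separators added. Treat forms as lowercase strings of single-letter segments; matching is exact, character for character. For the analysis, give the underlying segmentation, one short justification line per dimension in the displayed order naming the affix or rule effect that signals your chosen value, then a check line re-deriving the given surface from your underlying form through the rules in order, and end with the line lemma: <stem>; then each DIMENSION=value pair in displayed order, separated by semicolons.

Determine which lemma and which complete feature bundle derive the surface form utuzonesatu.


underlying: utuz-on-sat-u
TOR=ma - signalled by the affix -sat
CASE=zo - signalled by the affix -on
POLE=du - signalled by the affix -u
check: utuzonsatu -> utuzonsatu -> utuzonsatu -> utuzonesatu
lemma: utuz; TOR=ma; CASE=zo; POLE=du


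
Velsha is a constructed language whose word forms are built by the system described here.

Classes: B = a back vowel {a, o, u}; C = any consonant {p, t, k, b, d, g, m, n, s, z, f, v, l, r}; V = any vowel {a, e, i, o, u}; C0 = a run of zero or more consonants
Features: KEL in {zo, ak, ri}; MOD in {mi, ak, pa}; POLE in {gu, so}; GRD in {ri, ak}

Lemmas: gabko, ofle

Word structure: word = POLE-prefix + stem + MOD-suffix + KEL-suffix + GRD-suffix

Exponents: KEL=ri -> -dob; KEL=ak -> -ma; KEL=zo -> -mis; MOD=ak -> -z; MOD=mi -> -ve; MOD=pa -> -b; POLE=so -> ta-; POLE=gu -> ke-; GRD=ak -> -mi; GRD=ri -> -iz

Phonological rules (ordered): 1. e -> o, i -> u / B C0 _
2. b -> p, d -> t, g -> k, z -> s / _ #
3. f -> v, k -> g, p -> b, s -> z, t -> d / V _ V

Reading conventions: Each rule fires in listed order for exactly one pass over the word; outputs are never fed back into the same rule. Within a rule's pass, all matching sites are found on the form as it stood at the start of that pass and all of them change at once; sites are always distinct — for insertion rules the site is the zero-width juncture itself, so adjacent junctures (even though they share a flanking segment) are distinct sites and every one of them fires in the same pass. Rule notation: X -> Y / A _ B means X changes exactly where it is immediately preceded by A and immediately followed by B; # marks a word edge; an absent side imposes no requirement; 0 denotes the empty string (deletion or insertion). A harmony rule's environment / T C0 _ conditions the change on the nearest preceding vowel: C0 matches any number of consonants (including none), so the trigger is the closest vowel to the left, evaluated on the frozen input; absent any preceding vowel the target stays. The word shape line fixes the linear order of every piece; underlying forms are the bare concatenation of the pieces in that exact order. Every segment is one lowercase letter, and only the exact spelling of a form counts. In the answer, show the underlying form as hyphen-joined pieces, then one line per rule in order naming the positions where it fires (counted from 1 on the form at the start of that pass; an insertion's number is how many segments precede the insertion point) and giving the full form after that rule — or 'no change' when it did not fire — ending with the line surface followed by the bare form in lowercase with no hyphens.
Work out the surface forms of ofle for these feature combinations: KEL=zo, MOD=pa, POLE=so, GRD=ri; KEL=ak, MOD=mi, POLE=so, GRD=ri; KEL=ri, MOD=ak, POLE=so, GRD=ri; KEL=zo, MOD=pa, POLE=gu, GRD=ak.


cell KEL=zo, MOD=pa, POLE=so, GRD=ri:
underlying: ta-ofle-b-mis-iz
1. e -> o, i -> u / B C0 _: fires at position(s) 6: taoflobmisiz
2. b -> p, d -> t, g -> k, z -> s / _ #: fires at position(s) 12: taoflobmisis
3. f -> v, k -> g, p -> b, s -> z, t -> d / V _ V: fires at position(s) 10: taoflobmizis
surface: taoflobmizis

cell KEL=ak, MOD=mi, POLE=so, GRD=ri:
underlying: ta-ofle-ve-ma-iz
1. e -> o, i -> u / B C0 _: fires at position(s) 6, 11: taoflovemauz
2. b -> p, d -> t, g -> k, z -> s / _ #: fires at position(s) 12: taoflovemaus
3. f -> v, k -> g, p -> b, s -> z, t -> d / V _ V: no change
surface: taoflovemaus

cell KEL=ri, MOD=ak, POLE=so, GRD=ri:
underlying: ta-ofle-z-dob-iz
1. e -> o, i -> u / B C0 _: fires at position(s) 6, 11: taoflozdobuz
2. b -> p, d -> t, g -> k, z -> s / _ #: fires at position(s) 12: taoflozdobus
3. f -> v, k -> g, p -> b, s -> z, t -> d / V _ V: no change
surface: taoflozdobus

cell KEL=zo, MOD=pa, POLE=gu, GRD=ak:
underlying: ke-ofle-b-mis-mi
1. e -> o, i -> u / B C0 _: fires at position(s) 6: keoflobmismi
2. b -> p, d -> t, g -> k, z -> s / _ #: no change
3. f -> v, k -> g, p -> b, s -> z, t -> d / V _ V: no change
surface: keoflobmismi


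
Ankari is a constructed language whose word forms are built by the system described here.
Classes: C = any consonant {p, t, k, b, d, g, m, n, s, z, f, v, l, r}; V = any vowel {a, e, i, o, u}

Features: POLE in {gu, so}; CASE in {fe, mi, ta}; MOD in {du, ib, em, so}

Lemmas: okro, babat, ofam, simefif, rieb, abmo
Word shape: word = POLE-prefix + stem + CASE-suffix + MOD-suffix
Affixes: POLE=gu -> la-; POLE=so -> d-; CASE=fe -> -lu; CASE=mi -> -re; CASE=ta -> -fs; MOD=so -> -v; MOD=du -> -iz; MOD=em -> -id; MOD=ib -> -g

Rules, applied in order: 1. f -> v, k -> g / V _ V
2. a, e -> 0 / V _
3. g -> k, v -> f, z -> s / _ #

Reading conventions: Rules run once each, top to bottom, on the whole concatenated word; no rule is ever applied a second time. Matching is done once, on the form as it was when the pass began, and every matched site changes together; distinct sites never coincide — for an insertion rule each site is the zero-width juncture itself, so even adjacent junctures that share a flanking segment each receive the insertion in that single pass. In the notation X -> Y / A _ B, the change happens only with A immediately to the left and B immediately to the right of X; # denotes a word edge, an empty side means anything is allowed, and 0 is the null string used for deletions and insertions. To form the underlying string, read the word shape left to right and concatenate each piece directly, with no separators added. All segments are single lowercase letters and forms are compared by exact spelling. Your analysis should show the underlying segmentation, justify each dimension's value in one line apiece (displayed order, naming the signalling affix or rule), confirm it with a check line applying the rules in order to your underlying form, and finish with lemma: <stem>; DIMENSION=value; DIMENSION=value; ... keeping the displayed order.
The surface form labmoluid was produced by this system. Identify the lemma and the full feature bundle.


underlying: la-abmo-lu-id
POLE=gu - signalled by the affix la-
CASE=fe - signalled by the affix -lu
MOD=em - signalled by the affix -id
check: laabmoluid -> laabmoluid -> labmoluid -> labmoluid
lemma: abmo; POLE=gu; CASE=fe; MOD=em


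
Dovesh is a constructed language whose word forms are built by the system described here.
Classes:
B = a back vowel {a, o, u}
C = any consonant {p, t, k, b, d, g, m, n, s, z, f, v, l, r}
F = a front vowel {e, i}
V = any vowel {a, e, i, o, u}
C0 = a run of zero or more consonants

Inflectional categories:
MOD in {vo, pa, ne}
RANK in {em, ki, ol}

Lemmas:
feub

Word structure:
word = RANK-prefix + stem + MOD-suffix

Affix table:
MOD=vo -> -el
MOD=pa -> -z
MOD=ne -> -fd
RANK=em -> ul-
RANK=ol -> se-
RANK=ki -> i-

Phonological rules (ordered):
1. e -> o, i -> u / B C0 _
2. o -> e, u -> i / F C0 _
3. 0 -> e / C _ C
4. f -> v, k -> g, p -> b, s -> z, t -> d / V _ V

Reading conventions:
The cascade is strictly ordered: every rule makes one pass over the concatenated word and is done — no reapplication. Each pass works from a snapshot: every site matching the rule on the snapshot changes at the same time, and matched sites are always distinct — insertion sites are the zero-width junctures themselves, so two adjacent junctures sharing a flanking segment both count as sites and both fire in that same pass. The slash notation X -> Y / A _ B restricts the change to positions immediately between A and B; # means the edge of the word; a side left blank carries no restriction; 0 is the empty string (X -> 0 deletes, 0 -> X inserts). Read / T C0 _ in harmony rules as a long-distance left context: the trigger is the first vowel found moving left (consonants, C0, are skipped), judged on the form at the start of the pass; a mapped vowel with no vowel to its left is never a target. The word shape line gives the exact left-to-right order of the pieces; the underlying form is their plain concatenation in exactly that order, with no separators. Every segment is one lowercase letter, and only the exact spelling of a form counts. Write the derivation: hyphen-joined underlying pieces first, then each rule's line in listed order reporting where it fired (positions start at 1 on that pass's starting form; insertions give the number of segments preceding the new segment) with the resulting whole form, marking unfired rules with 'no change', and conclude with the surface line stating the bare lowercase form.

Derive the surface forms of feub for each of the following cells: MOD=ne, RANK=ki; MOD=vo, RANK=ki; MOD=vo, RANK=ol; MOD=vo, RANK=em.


cell MOD=ne, RANK=ki:
underlying: i-feub-fd
1. e -> o, i -> u / B C0 _: no change
2. o -> e, u -> i / F C0 _: fires at position(s) 4: ifeibfd
3. 0 -> e / C _ C: inserts after position(s) 5, 6: ifeibefed
4. f -> v, k -> g, p -> b, s -> z, t -> d / V _ V: fires at position(s) 2, 7: iveibeved
surface: iveibeved

cell MOD=vo, RANK=ki:
underlying: i-feub-el
1. e -> o, i -> u / B C0 _: fires at position(s) 6: ifeubol
2. o -> e, u -> i / F C0 _: fires at position(s) 4: ifeibol
3. 0 -> e / C _ C: no change
4. f -> v, k -> g, p -> b, s -> z, t -> d / V _ V: fires at position(s) 2: iveibol
surface: iveibol

cell MOD=vo, RANK=ol:
underlying: se-feub-el
1. e -> o, i -> u / B C0 _: fires at position(s) 7: sefeubol
2. o -> e, u -> i / F C0 _: fires at position(s) 5: sefeibol
3. 0 -> e / C _ C: no change
4. f -> v, k -> g, p -> b, s -> z, t -> d / V _ V: fires at position(s) 3: seveibol
surface: seveibol

cell MOD=vo, RANK=em:
underlying: ul-feub-el
1. e -> o, i -> u / B C0 _: fires at position(s) 4, 7: ulfoubol
2. o -> e, u -> i / F C0 _: no change
3. 0 -> e / C _ C: inserts after position(s) 2: ulefoubol
4. f -> v, k -> g, p -> b, s -> z, t -> d / V _ V: fires at position(s) 4: ulevoubol
surface: ulevoubol


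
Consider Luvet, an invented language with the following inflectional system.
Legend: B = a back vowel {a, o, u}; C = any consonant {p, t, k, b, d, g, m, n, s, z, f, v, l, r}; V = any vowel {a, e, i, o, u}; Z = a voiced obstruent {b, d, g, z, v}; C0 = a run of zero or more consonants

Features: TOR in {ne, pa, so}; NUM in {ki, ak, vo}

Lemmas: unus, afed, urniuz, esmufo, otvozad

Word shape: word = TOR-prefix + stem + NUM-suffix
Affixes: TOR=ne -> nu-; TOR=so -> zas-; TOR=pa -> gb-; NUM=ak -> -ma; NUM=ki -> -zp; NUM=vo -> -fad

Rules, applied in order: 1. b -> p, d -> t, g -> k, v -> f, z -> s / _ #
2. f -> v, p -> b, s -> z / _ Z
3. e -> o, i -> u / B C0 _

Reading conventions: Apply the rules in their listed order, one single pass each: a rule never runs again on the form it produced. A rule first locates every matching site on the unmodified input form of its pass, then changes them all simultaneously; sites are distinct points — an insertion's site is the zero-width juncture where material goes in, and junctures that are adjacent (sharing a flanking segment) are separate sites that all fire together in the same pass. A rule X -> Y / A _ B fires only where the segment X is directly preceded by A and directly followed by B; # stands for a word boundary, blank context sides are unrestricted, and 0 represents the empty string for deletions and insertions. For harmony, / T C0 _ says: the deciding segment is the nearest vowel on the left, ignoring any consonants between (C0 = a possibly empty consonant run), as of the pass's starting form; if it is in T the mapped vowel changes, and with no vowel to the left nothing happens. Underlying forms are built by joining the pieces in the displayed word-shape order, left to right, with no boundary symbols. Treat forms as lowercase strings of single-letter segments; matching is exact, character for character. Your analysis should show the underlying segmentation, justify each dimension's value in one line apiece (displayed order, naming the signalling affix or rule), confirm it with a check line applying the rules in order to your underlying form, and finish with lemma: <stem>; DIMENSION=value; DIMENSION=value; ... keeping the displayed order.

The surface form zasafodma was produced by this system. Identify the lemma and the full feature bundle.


underlying: zas-afed-ma
TOR=so - signalled by the affix zas-
NUM=ak - signalled by the affix -ma
check: zasafedma -> zasafedma -> zasafedma -> zasafodma
lemma: afed; TOR=so; NUM=ak


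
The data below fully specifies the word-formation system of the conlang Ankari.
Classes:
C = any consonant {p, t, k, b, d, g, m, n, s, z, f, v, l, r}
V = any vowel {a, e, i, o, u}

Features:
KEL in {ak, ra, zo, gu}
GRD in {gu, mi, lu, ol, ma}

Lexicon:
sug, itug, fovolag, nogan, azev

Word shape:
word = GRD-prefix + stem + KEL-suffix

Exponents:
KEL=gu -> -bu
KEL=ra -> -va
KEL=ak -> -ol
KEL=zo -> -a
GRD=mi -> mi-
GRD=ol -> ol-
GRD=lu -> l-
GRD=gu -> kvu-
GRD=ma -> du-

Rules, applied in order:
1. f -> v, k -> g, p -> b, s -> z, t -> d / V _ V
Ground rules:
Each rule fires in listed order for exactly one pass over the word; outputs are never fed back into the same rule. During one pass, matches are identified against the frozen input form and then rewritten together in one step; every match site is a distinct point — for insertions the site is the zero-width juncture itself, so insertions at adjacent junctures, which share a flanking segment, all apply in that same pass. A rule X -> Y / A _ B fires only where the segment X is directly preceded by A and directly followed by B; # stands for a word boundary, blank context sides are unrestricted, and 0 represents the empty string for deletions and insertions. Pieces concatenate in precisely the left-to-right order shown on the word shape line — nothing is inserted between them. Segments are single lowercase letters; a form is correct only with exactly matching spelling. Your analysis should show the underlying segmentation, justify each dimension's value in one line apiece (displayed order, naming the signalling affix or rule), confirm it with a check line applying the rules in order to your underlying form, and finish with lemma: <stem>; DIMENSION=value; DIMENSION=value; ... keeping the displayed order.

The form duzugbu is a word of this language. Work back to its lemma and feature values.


underlying: du-sug-bu
KEL=gu - signalled by the affix -bu
GRD=ma - signalled by the affix du-
check: dusugbu -> duzugbu
lemma: sug; KEL=gu; GRD=ma


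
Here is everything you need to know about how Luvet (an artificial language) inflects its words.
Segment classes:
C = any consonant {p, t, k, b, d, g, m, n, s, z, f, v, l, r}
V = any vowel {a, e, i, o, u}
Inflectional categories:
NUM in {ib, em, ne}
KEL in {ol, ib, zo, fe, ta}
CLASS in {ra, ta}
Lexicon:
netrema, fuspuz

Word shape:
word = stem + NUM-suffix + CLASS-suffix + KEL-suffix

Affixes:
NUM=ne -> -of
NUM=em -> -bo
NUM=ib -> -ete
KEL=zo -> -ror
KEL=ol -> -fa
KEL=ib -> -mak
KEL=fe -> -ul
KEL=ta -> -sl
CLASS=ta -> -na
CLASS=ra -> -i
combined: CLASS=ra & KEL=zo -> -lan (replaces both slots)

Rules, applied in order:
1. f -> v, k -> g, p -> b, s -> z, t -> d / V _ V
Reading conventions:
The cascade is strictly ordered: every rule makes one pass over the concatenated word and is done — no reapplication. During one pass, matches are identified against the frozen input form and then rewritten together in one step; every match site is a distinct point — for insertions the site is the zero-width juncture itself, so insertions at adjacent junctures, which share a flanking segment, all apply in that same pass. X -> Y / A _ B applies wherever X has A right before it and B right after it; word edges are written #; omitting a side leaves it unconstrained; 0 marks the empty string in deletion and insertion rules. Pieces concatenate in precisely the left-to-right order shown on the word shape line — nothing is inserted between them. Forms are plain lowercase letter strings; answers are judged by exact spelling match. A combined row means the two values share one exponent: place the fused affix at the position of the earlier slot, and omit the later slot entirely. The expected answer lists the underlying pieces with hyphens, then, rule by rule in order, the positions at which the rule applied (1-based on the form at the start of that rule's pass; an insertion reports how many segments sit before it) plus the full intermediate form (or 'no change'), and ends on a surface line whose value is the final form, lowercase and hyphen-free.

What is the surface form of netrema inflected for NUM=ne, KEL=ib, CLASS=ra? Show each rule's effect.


underlying: netrema-of-i-mak
1. f -> v, k -> g, p -> b, s -> z, t -> d / V _ V: fires at position(s) 9: netremaovimak
surface: netremaovimak
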